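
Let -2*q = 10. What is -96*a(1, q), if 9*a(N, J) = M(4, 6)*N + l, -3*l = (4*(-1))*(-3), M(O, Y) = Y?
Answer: -64/3 ≈ -21.333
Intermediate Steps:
q = -5 (q = -½*10 = -5)
l = -4 (l = -4*(-1)*(-3)/3 = -(-4)*(-3)/3 = -⅓*12 = -4)
a(N, J) = -4/9 + 2*N/3 (a(N, J) = (6*N - 4)/9 = (-4 + 6*N)/9 = -4/9 + 2*N/3)
-96*a(1, q) = -96*(-4/9 + (⅔)*1) = -96*(-4/9 + ⅔) = -96*2/9 = -64/3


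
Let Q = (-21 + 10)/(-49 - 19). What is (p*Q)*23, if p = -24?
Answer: -1518/17 ≈ -89.294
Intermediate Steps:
Q = 11/68 (Q = -11/(-68) = -11*(-1/68) = 11/68 ≈ 0.16176)
(p*Q)*23 = -24*11/68*23 = -66/17*23 = -1518/17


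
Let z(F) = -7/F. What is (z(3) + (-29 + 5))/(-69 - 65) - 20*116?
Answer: -932561/402 ≈ -2319.8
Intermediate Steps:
(z(3) + (-29 + 5))/(-69 - 65) - 20*116 = (-7/3 + (-29 + 5))/(-69 - 65) - 20*116 = (-7*⅓ - 24)/(-134) - 2320 = (-7/3 - 24)*(-1/134) - 2320 = -79/3*(-1/134) - 2320 = 79/402 - 2320 = -932561/402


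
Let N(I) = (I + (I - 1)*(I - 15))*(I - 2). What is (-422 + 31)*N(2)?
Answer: 0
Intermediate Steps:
N(I) = (-2 + I)*(I + (-1 + I)*(-15 + I)) (N(I) = (I + (-1 + I)*(-15 + I))*(-2 + I) = (-2 + I)*(I + (-1 + I)*(-15 + I)))
(-422 + 31)*N(2) = (-422 + 31)*(-30 + 2³ - 17*2² + 45*2) = -391*(-30 + 8 - 17*4 + 90) = -391*(-30 + 8 - 68 + 90) = -391*0 = 0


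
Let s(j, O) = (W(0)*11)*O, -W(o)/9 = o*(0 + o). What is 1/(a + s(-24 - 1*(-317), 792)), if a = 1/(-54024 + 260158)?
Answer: 206134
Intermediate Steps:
W(o) = -9*o**2 (W(o) = -9*o*(0 + o) = -9*o*o = -9*o**2)
s(j, O) = 0 (s(j, O) = (-9*0**2*11)*O = (-9*0*11)*O = (0*11)*O = 0*O = 0)
a = 1/206134 ≈ 4.8512e-6
1/(a + s(-24 - 1*(-317), 792)) = 1/(1/206134 + 0) = 1/(1/206134) = 206134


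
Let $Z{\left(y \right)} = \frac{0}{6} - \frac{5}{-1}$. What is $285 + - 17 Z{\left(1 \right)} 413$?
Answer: $-34820$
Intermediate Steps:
$Z{\left(y \right)} = 5$ ($Z{\left(y \right)} = 0 \cdot \frac{1}{6} - -5 = 0 + 5 = 5$)
$285 + - 17 Z{\left(1 \right)} 413 = 285 + \left(-17\right) 5 \cdot 413 = 285 - 35105 = -34820$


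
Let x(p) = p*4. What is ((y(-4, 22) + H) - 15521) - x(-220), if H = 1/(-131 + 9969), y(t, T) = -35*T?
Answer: -151613417/9838 ≈ -15411.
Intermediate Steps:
x(p) = 4*p
H = 1/9838 ≈ 0.00010165
((y(-4, 22) + H) - 15521) - x(-220) = ((-35*22 + 1/9838) - 15521) - 4*(-220) = ((-770 + 1/9838) - 15521) - 1*(-880) = (-7575259/9838 - 15521) + 880 = -160270857/9838 + 880 = -151613417/9838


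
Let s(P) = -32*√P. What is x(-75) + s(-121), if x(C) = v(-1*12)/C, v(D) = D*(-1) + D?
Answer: -352*I ≈ -352.0*I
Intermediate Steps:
v(D) = 0 (v(D) = -D + D = 0)
x(C) = 0 (x(C) = 0/C = 0)
x(-75) + s(-121) = 0 - 352*I = -352*I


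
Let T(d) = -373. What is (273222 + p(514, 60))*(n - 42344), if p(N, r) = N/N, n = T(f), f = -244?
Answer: -11671266891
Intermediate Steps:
n = -373
p(N, r) = 1
(273222 + p(514, 60))*(n - 42344) = (273222 + 1)*(-373 - 42344) = 273223*(-42717) = -11671266891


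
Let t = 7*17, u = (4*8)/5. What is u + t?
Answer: 627/5 ≈ 125.40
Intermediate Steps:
u = 32/5 (u = 32*(⅕) = 32/5 ≈ 6.4000)
t = 119
u + t = 32/5 + 119 = 627/5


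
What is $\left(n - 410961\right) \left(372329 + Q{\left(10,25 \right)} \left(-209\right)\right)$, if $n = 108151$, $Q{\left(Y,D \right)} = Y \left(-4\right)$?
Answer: $-115276436090$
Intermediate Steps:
$Q{\left(Y,D \right)} = - 4 Y$
$\left(n - 410961\right) \left(372329 + Q{\left(10,25 \right)} \left(-209\right)\right) = \left(108151 - 410961\right) \left(372329 + \left(-4\right) 10 \left(-209\right)\right) = - 302810 \left(372329 - -8360\right) = - 302810 \left(372329 + 8360\right) = \left(-302810\right) 380689 = -115276436090$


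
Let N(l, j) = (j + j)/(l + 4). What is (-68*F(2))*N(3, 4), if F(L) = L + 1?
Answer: -1632/7 ≈ -233.14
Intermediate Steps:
N(l, j) = 2*j/(4 + l) (N(l, j) = (2*j)/(4 + l) = 2*j/(4 + l))
F(L) = 1 + L
(-68*F(2))*N(3, 4) = (-68*(1 + 2))*(2*4/(4 + 3)) = (-68*3)*(2*4/7) = -408*4/7 = -204*8/7 = -1632/7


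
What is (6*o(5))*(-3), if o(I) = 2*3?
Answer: -108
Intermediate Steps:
o(I) = 6
(6*o(5))*(-3) = (6*6)*(-3) = 36*(-3) = -108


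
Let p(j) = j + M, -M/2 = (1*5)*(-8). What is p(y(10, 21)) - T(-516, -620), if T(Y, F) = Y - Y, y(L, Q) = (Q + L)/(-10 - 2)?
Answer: 929/12 ≈ 77.417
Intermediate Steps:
M = 80 (M = -2*1*5*(-8) = -10*(-8) = -2*(-40) = 80)
y(L, Q) = -L/12 - Q/12 (y(L, Q) = (L + Q)/(-12) = (L + Q)*(-1/12) = -L/12 - Q/12)
T(Y, F) = 0
p(j) = 80 + j (p(j) = j + 80 = 80 + j)
p(y(10, 21)) - T(-516, -620) = (80 + (-1/12*10 - 1/12*21)) - 1*0 = (80 + (-⅚ - 7/4)) + 0 = (80 - 31/12) + 0 = 929/12 + 0 = 929/12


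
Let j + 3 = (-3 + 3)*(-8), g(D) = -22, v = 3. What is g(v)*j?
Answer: 66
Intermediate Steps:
j = -3 (j = -3 + (-3 + 3)*(-8) = -3 + 0*(-8) = -3 + 0 = -3)
g(v)*j = -22*(-3) = 66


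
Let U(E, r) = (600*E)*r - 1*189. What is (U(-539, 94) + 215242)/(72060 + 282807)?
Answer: -30184547/354867 ≈ -85.059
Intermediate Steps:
U(E, r) = -189 + 600*E*r (U(E, r) = 600*E*r - 189 = -189 + 600*E*r)
(U(-539, 94) + 215242)/(72060 + 282807) = ((-189 + 600*(-539)*94) + 215242)/(72060 + 282807) = ((-189 - 30399600) + 215242)/354867 = (-30399789 + 215242)*(1/354867) = -30184547*1/354867 = -30184547/354867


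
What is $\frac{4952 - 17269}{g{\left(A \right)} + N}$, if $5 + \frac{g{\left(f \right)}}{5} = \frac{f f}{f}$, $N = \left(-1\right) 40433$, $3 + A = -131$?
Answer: $\frac{12317}{41128} \approx 0.29948$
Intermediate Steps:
$A = -134$ ($A = -3 - 131 = -134$)
$N = -40433$
$g{\left(f \right)} = -25 + 5 f$ ($g{\left(f \right)} = -25 + 5 \frac{f f}{f} = -25 + 5 \frac{f^{2}}{f} = -25 + 5 f$)
$\frac{4952 - 17269}{g{\left(A \right)} + N} = \frac{4952 - 17269}{\left(-25 + 5 \left(-134\right)\right) - 40433} = - \frac{12317}{\left(-25 - 670\right) - 40433} = - \frac{12317}{-695 - 40433} = - \frac{12317}{-41128} = \left(-12317\right) \left(- \frac{1}{41128}\right) = \frac{12317}{41128}$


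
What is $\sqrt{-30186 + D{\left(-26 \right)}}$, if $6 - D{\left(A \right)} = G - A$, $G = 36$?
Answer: $i \sqrt{30242} \approx 173.9 i$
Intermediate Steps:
$D{\left(A \right)} = -30 + A$ ($D{\left(A \right)} = 6 - \left(36 - A\right) = 6 + \left(-36 + A\right) = -30 + A$)
$\sqrt{-30186 + D{\left(-26 \right)}} = \sqrt{-30186 - 56} = \sqrt{-30242} = i \sqrt{30242}$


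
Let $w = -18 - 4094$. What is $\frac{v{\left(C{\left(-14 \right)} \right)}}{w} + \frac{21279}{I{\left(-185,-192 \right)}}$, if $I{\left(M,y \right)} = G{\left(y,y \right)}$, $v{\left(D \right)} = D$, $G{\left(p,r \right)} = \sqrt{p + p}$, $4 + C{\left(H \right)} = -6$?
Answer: $\frac{5}{2056} - \frac{7093 i \sqrt{6}}{16} \approx 0.0024319 - 1085.9 i$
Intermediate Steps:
$C{\left(H \right)} = -10$ ($C{\left(H \right)} = -4 - 6 = -10$)
$G{\left(p,r \right)} = \sqrt{2} \sqrt{p}$ ($G{\left(p,r \right)} = \sqrt{2 p} = \sqrt{2} \sqrt{p}$)
$I{\left(M,y \right)} = \sqrt{2} \sqrt{y}$
$w = -4112$ ($w = -18 - 4094 = -4112$)
$\frac{v{\left(C{\left(-14 \right)} \right)}}{w} + \frac{21279}{I{\left(-185,-192 \right)}} = - \frac{10}{-4112} + \frac{21279}{\sqrt{2} \sqrt{-192}} = \left(-10\right) \left(- \frac{1}{4112}\right) + \frac{21279}{\sqrt{2} \cdot 8 i \sqrt{3}} = \frac{5}{2056} + \frac{21279}{8 i \sqrt{6}} = \frac{5}{2056} + 21279 \left(- \frac{i \sqrt{6}}{48}\right) = \frac{5}{2056} - \frac{7093 i \sqrt{6}}{16}$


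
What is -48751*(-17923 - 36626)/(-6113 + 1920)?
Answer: -2659318299/4193 ≈ -6.3423e+5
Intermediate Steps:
-48751*(-17923 - 36626)/(-6113 + 1920) = -48751/((-4193/(-54549))) = -48751/((-4193*(-1/54549))) = -48751/4193/54549 = -48751*54549/4193 = -2659318299/4193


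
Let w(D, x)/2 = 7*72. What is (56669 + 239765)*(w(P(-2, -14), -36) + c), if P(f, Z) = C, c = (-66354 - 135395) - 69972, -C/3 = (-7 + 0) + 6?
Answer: -80248537442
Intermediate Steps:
C = 3 (C = -3*((-7 + 0) + 6) = -3*(-7 + 6) = -3*(-1) = 3)
c = -271721 (c = -201749 - 69972 = -271721)
P(f, Z) = 3
w(D, x) = 1008 (w(D, x) = 2*(7*72) = 2*504 = 1008)
(56669 + 239765)*(w(P(-2, -14), -36) + c) = (56669 + 239765)*(1008 - 271721) = 296434*(-270713) = -80248537442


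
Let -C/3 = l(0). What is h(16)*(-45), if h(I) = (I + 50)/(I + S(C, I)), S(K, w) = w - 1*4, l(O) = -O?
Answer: -1485/14 ≈ -106.07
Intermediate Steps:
C = 0 (C = -(-3)*0 = -3*0 = 0)
S(K, w) = -4 + w (S(K, w) = w - 4 = -4 + w)
h(I) = (50 + I)/(-4 + 2*I) (h(I) = (I + 50)/(I + (-4 + I)) = (50 + I)/(-4 + 2*I))
h(16)*(-45) = ((50 + 16)/(2*(-2 + 16)))*(-45) = ((½)*66/14)*(-45) = ((½)*(1/14)*66)*(-45) = (33/14)*(-45) = -1485/14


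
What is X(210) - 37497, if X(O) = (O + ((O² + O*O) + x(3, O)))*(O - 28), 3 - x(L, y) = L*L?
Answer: 16052031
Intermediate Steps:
x(L, y) = 3 - L² (x(L, y) = 3 - L*L = 3 - L²)
X(O) = (-28 + O)*(-6 + O + 2*O²) (X(O) = (O + ((O² + O*O) + (3 - 1*3²)))*(O - 28) = (O + ((O² + O²) + (3 - 1*9)))*(-28 + O) = (O + (2*O² + (3 - 9)))*(-28 + O) = (O + (2*O² - 6))*(-28 + O) = (O + (-6 + 2*O²))*(-28 + O) = (-6 + O + 2*O²)*(-28 + O) = (-28 + O)*(-6 + O + 2*O²))
X(210) - 37497 = (168 - 55*210² - 34*210 + 2*210³) - 37497 = (168 - 55*44100 - 7140 + 2*9261000) - 37497 = (168 - 2425500 - 7140 + 18522000) - 37497 = 16089528 - 37497 = 16052031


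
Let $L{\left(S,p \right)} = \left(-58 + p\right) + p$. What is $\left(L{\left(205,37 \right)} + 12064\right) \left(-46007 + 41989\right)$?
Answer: $-48537440$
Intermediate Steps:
$L{\left(S,p \right)} = -58 + 2 p$
$\left(L{\left(205,37 \right)} + 12064\right) \left(-46007 + 41989\right) = \left(\left(-58 + 2 \cdot 37\right) + 12064\right) \left(-46007 + 41989\right) = \left(\left(-58 + 74\right) + 12064\right) \left(-4018\right) = \left(16 + 12064\right) \left(-4018\right) = 12080 \left(-4018\right) = -48537440$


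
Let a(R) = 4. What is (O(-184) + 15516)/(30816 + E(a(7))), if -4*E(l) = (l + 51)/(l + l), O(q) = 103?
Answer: 499808/986057 ≈ 0.50688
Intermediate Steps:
E(l) = -(51 + l)/(8*l) (E(l) = -(l + 51)/(4*(l + l)) = -(51 + l)/(4*(2*l)) = -(51 + l)*1/(2*l)/4 = -(51 + l)/(8*l))
(O(-184) + 15516)/(30816 + E(a(7))) = (103 + 15516)/(30816 + (1/8)*(-51 - 1*4)/4) = 15619/(30816 + (1/8)*(1/4)*(-51 - 4)) = 15619/(30816 + (1/8)*(1/4)*(-55)) = 15619/(30816 - 55/32) = 15619/(986057/32) = 15619*(32/986057) = 499808/986057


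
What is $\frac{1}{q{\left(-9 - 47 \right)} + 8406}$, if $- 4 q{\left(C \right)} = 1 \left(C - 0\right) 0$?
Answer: $\frac{1}{8406} \approx 0.00011896$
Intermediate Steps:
$q{\left(C \right)} = 0$ ($q{\left(C \right)} = - \frac{1 \left(C - 0\right) 0}{4} = - \frac{1 \left(C + 0\right) 0}{4} = - \frac{1 C 0}{4} = - \frac{C 0}{4} = \left(- \frac{1}{4}\right) 0 = 0$)
$\frac{1}{q{\left(-9 - 47 \right)} + 8406} = \frac{1}{0 + 8406} = \frac{1}{8406}$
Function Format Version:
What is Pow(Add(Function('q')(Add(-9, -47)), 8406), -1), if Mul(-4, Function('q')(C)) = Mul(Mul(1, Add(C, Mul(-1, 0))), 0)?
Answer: Rational(1, 8406) ≈ 0.00011896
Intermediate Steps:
Function('q')(C) = 0 (Function('q')(C) = Mul(Rational(-1, 4), Mul(Mul(1, Add(C, Mul(-1, 0))), 0)) = Mul(Rational(-1, 4), Mul(Mul(1, Add(C, 0)), 0)) = Mul(Rational(-1, 4), Mul(Mul(1, C), 0)) = Mul(Rational(-1, 4), Mul(C, 0)) = Mul(Rational(-1, 4), 0) = 0)
Pow(Add(Function('q')(Add(-9, -47)), 8406), -1) = Pow(Add(0, 8406), -1) = Pow(8406, -1) = Rational(1, 8406)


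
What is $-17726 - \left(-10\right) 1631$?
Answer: $-1416$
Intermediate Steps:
$-17726 - \left(-10\right) 1631 = -17726 - -16310 = -17726 + 16310 = -1416$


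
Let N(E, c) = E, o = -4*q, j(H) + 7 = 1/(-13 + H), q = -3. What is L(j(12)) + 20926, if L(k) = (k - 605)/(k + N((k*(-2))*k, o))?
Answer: 2846549/136 ≈ 20931.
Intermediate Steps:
j(H) = -7 + 1/(-13 + H)
o = 12 (o = -4*(-3) = 12)
L(k) = (-605 + k)/(k - 2*k²) (L(k) = (k - 605)/(k + (k*(-2))*k) = (-605 + k)/(k + (-2*k)*k) = (-605 + k)/(k - 2*k²))
L(j(12)) + 20926 = (605 - (92 - 7*12)/(-13 + 12))/((((92 - 7*12)/(-13 + 12)))*(-1 + 2*((92 - 7*12)/(-13 + 12)))) + 20926 = (605 - (92 - 84)/(-1))/((((92 - 84)/(-1)))*(-1 + 2*((92 - 84)/(-1)))) + 20926 = (605 - (-1)*8)/(((-1*8))*(-1 + 2*(-1*8))) + 20926 = (605 - 1*(-8))/((-8)*(-1 + 2*(-8))) + 20926 = -(605 + 8)/(8*(-1 - 16)) + 20926 = -⅛*613/(-17) + 20926 = -⅛*(-1/17)*613 + 20926 = 613/136 + 20926 = 2846549/136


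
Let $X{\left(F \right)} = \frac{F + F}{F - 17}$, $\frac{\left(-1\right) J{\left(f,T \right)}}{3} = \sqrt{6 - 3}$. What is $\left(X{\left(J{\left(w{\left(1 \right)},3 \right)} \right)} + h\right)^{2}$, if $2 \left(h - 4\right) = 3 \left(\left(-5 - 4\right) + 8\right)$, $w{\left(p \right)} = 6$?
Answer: $\frac{392413}{68644} + \frac{30651 \sqrt{3}}{17161} \approx 8.8102$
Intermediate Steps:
$J{\left(f,T \right)} = - 3 \sqrt{3}$ ($J{\left(f,T \right)} = - 3 \sqrt{6 - 3} = - 3 \sqrt{3}$)
$X{\left(F \right)} = \frac{2 F}{-17 + F}$
$h = \frac{5}{2}$ ($h = 4 + \frac{3 \left(\left(-5 - 4\right) + 8\right)}{2} = 4 + \frac{3 \left(-9 + 8\right)}{2} = 4 + \frac{3 \left(-1\right)}{2} = 4 + \frac{1}{2} \left(-3\right) = 4 - \frac{3}{2} = \frac{5}{2} \approx 2.5$)
$\left(X{\left(J{\left(w{\left(1 \right)},3 \right)} \right)} + h\right)^{2} = \left(\frac{2 \left(- 3 \sqrt{3}\right)}{-17 - 3 \sqrt{3}} + \frac{5}{2}\right)^{2} = \left(- \frac{6 \sqrt{3}}{-17 - 3 \sqrt{3}} + \frac{5}{2}\right)^{2} = \left(\frac{5}{2} - \frac{6 \sqrt{3}}{-17 - 3 \sqrt{3}}\right)^{2}$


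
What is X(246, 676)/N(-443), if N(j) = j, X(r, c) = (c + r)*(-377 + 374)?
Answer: 2766/443 ≈ 6.2438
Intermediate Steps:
X(r, c) = -3*c - 3*r (X(r, c) = (c + r)*(-3) = -3*c - 3*r)
X(246, 676)/N(-443) = (-3*676 - 3*246)/(-443) = (-2028 - 738)*(-1/443) = -2766*(-1/443) = 2766/443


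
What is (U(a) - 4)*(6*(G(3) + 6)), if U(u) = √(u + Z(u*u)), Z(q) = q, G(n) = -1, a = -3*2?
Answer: -120 + 30*√30 ≈ 44.317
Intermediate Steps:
a = -6
U(u) = √(u + u²) (U(u) = √(u + u*u) = √(u + u²))
(U(a) - 4)*(6*(G(3) + 6)) = (√(-6*(1 - 6)) - 4)*(6*(-1 + 6)) = (√(-6*(-5)) - 4)*(6*5) = (√30 - 4)*30 = (-4 + √30)*30 = -120 + 30*√30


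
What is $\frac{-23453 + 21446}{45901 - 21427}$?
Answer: $- \frac{669}{8158} \approx -0.082005$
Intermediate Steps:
$\frac{-23453 + 21446}{45901 - 21427} = - \frac{2007}{24474} = \left(-2007\right) \frac{1}{24474} = - \frac{669}{8158}$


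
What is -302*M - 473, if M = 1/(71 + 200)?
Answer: -128485/271 ≈ -474.11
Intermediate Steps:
M = 1/271 ≈ 0.0036900
-302*M - 473 = -302*1/271 - 473 = -302/271 - 473 = -128485/271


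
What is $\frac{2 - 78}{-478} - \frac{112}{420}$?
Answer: $- \frac{386}{3585} \approx -0.10767$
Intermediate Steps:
$\frac{2 - 78}{-478} - \frac{112}{420} = \left(2 - 78\right) \left(- \frac{1}{478}\right) - \frac{4}{15} = \left(-76\right) \left(- \frac{1}{478}\right) - \frac{4}{15} = \frac{38}{239} - \frac{4}{15} = - \frac{386}{3585}$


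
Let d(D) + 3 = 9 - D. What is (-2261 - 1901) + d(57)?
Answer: -4213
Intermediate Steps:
d(D) = 6 - D (d(D) = -3 + (9 - D) = 6 - D)
(-2261 - 1901) + d(57) = (-2261 - 1901) + (6 - 1*57) = -4162 + (6 - 57) = -4162 - 51 = -4213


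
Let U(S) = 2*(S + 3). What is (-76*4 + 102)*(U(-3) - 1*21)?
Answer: 4242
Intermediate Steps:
U(S) = 6 + 2*S (U(S) = 2*(3 + S) = 6 + 2*S)
(-76*4 + 102)*(U(-3) - 1*21) = (-76*4 + 102)*((6 + 2*(-3)) - 1*21) = (-304 + 102)*((6 - 6) - 21) = -202*(0 - 21) = -202*(-21) = 4242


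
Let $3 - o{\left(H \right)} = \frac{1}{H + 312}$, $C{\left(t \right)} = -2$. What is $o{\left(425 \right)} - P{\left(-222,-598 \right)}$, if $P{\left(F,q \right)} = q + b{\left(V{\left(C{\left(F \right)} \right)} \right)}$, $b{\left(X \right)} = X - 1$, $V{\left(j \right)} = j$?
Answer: $\frac{445147}{737} \approx 604.0$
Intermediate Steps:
$b{\left(X \right)} = -1 + X$
$o{\left(H \right)} = 3 - \frac{1}{312 + H}$ ($o{\left(H \right)} = 3 - \frac{1}{H + 312} = 3 - \frac{1}{312 + H}$)
$P{\left(F,q \right)} = -3 + q$ ($P{\left(F,q \right)} = q - 3 = -3 + q$)
$o{\left(425 \right)} - P{\left(-222,-598 \right)} = \frac{935 + 3 \cdot 425}{312 + 425} - \left(-3 - 598\right) = \frac{935 + 1275}{737} - -601 = \frac{1}{737} \cdot 2210 + 601 = \frac{2210}{737} + 601 = \frac{445147}{737}$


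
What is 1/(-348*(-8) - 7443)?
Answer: -1/4659 ≈ -0.00021464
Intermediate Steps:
1/(-348*(-8) - 7443) = 1/(2784 - 7443) = 1/(-4659) = -1/4659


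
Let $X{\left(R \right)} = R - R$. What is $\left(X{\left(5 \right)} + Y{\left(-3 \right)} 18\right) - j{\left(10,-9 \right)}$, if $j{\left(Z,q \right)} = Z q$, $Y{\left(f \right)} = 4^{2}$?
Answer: $378$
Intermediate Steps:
$Y{\left(f \right)} = 16$
$X{\left(R \right)} = 0$
$\left(X{\left(5 \right)} + Y{\left(-3 \right)} 18\right) - j{\left(10,-9 \right)} = \left(0 + 16 \cdot 18\right) - 10 \left(-9\right) = \left(0 + 288\right) - -90 = 288 + 90 = 378$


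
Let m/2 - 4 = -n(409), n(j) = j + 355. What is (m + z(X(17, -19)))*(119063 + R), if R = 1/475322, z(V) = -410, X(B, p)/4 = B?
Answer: -54612499071955/237661 ≈ -2.2979e+8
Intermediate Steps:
n(j) = 355 + j
X(B, p) = 4*B
R = 1/475322 ≈ 2.1038e-6
m = -1520 (m = 8 + 2*(-(355 + 409)) = 8 + 2*(-1*764) = 8 + 2*(-764) = 8 - 1528 = -1520)
(m + z(X(17, -19)))*(119063 + R) = (-1520 - 410)*(119063 + 1/475322) = -1930*56593263287/475322 = -54612499071955/237661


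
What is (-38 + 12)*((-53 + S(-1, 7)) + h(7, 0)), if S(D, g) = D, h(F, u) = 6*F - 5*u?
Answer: 312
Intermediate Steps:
h(F, u) = -5*u + 6*F
(-38 + 12)*((-53 + S(-1, 7)) + h(7, 0)) = (-38 + 12)*((-53 - 1) + (-5*0 + 6*7)) = -26*(-54 + (0 + 42)) = -26*(-54 + 42) = -26*(-12) = 312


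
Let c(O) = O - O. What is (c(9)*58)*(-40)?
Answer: 0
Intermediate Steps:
c(O) = 0
(c(9)*58)*(-40) = (0*58)*(-40) = 0*(-40) = 0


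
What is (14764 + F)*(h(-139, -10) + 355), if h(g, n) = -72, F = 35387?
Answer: 14192733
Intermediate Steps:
(14764 + F)*(h(-139, -10) + 355) = (14764 + 35387)*(-72 + 355) = 50151*283 = 14192733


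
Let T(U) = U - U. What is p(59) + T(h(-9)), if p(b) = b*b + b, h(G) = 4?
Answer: 3540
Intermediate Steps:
T(U) = 0
p(b) = b + b² (p(b) = b² + b = b + b²)
p(59) + T(h(-9)) = 59*(1 + 59) + 0 = 59*60 + 0 = 3540 + 0 = 3540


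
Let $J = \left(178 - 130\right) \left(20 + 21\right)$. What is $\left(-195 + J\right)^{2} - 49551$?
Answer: $3093978$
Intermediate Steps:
$J = 1968$ ($J = 48 \cdot 41 = 1968$)
$\left(-195 + J\right)^{2} - 49551 = \left(-195 + 1968\right)^{2} - 49551 = 1773^{2} - 49551 = 3143529 - 49551 = 3093978$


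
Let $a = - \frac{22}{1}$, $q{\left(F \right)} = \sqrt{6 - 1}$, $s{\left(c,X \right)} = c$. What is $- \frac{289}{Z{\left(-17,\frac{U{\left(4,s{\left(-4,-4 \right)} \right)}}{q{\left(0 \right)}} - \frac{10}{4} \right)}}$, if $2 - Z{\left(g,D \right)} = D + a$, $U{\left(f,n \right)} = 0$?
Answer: $- \frac{578}{53} \approx -10.906$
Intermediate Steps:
$q{\left(F \right)} = \sqrt{5}$
$a = -22$ ($a = \left(-22\right) 1 = -22$)
$Z{\left(g,D \right)} = 24 - D$ ($Z{\left(g,D \right)} = 2 - \left(D - 22\right) = 2 - \left(-22 + D\right) = 24 - D$)
$- \frac{289}{Z{\left(-17,\frac{U{\left(4,s{\left(-4,-4 \right)} \right)}}{q{\left(0 \right)}} - \frac{10}{4} \right)}} = - \frac{289}{24 - \left(\frac{0}{\sqrt{5}} - \frac{10}{4}\right)} = - \frac{289}{24 - \left(0 \frac{\sqrt{5}}{5} - \frac{5}{2}\right)} = - \frac{289}{24 - \left(0 - \frac{5}{2}\right)} = - \frac{289}{24 - - \frac{5}{2}} = - \frac{289}{24 + \frac{5}{2}} = - \frac{289}{\frac{53}{2}} = \left(-289\right) \frac{2}{53} = - \frac{578}{53}$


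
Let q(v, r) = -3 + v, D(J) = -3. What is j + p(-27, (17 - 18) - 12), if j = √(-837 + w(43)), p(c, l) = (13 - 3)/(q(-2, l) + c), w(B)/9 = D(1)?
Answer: -5/16 + 12*I*√6 ≈ -0.3125 + 29.394*I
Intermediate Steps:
w(B) = -27 (w(B) = 9*(-3) = -27)
p(c, l) = 10/(-5 + c) (p(c, l) = (13 - 3)/((-3 - 2) + c) = 10/(-5 + c))
j = 12*I*√6 (j = √(-837 - 27) = √(-864) = 12*I*√6 ≈ 29.394*I)
j + p(-27, (17 - 18) - 12) = 12*I*√6 + 10/(-5 - 27) = 12*I*√6 + 10/(-32) = 12*I*√6 + 10*(-1/32) = 12*I*√6 - 5/16 = -5/16 + 12*I*√6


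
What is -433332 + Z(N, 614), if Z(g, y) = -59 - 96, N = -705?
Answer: -433487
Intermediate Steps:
Z(g, y) = -155
-433332 + Z(N, 614) = -433332 - 155 = -433487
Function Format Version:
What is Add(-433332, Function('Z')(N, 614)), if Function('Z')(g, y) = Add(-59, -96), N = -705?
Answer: -433487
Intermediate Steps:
Function('Z')(g, y) = -155
Add(-433332, Function('Z')(N, 614)) = Add(-433332, -155) = -433487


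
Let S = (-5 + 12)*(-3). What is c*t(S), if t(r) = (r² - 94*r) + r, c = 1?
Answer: 2394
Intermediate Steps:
S = -21 (S = 7*(-3) = -21)
t(r) = r² - 93*r
c*t(S) = 1*(-21*(-93 - 21)) = 1*(-21*(-114)) = 1*2394 = 2394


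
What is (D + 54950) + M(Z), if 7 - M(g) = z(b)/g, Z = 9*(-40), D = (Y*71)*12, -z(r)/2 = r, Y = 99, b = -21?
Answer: 8358307/60 ≈ 1.3931e+5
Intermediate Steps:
z(r) = -2*r
D = 84348 (D = (99*71)*12 = 7029*12 = 84348)
Z = -360
M(g) = 7 - 42/g (M(g) = 7 - (-2*(-21))/g = 7 - 42/g)
(D + 54950) + M(Z) = (84348 + 54950) + (7 - 42/(-360)) = 139298 + (7 - 42*(-1/360)) = 139298 + (7 + 7/60) = 139298 + 427/60 = 8358307/60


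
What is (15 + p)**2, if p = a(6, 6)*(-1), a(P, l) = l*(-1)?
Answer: 441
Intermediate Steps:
a(P, l) = -l
p = 6 (p = -1*6*(-1) = -6*(-1) = 6)
(15 + p)**2 = (15 + 6)**2 = 21**2 = 441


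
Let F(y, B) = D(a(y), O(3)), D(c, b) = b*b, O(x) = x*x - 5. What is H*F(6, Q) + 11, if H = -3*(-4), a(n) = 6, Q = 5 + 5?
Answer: 203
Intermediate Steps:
O(x) = -5 + x² (O(x) = x² - 5 = -5 + x²)
Q = 10
H = 12
D(c, b) = b²
F(y, B) = 16 (F(y, B) = (-5 + 3²)² = (-5 + 9)² = 4² = 16)
H*F(6, Q) + 11 = 12*16 + 11 = 192 + 11 = 203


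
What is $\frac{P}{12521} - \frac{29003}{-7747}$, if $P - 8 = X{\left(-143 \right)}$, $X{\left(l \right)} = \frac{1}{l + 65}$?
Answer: $\frac{28330258295}{7566014586} \approx 3.7444$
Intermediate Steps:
$X{\left(l \right)} = \frac{1}{65 + l}$
$P = \frac{623}{78}$ ($P = 8 + \frac{1}{65 - 143} = 8 + \frac{1}{-78} = 8 - \frac{1}{78} = \frac{623}{78} \approx 7.9872$)
$\frac{P}{12521} - \frac{29003}{-7747} = \frac{623}{78 \cdot 12521} - \frac{29003}{-7747} = \frac{623}{78} \cdot \frac{1}{12521} - - \frac{29003}{7747} = \frac{623}{976638} + \frac{29003}{7747} = \frac{28330258295}{7566014586}$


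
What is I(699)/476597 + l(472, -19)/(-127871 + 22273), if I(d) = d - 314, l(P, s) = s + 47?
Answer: 33551/61827629 ≈ 0.00054265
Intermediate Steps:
l(P, s) = 47 + s
I(d) = -314 + d
I(699)/476597 + l(472, -19)/(-127871 + 22273) = (-314 + 699)/476597 + (47 - 19)/(-127871 + 22273) = 385*(1/476597) + 28/(-105598) = 35/43327 + 28*(-1/105598) = 35/43327 - 14/52799 = 33551/61827629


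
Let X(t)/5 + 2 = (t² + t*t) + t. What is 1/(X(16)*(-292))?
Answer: -1/767960 ≈ -1.3022e-6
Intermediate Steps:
X(t) = -10 + 5*t + 10*t² (X(t) = -10 + 5*((t² + t*t) + t) = -10 + 5*((t² + t²) + t) = -10 + 5*(2*t² + t) = -10 + 5*(t + 2*t²) = -10 + (5*t + 10*t²) = -10 + 5*t + 10*t²)
1/(X(16)*(-292)) = 1/((-10 + 5*16 + 10*16²)*(-292)) = -1/292/(-10 + 80 + 10*256) = -1/292/(-10 + 80 + 2560) = -1/292/2630 = (1/2630)*(-1/292) = -1/767960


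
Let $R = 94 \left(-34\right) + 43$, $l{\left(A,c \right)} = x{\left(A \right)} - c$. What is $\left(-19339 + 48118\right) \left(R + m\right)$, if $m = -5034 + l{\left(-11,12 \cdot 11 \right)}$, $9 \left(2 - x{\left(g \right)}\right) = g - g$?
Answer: $-239354943$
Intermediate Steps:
$x{\left(g \right)} = 2$ ($x{\left(g \right)} = 2 - \frac{g - g}{9} = 2 - 0 = 2 + 0 = 2$)
$l{\left(A,c \right)} = 2 - c$
$R = -3153$ ($R = -3196 + 43 = -3153$)
$m = -5164$ ($m = -5034 + \left(2 - 12 \cdot 11\right) = -5034 + \left(2 - 132\right) = -5034 - 130 = -5164$)
$\left(-19339 + 48118\right) \left(R + m\right) = \left(-19339 + 48118\right) \left(-3153 - 5164\right) = 28779 \left(-8317\right) = -239354943$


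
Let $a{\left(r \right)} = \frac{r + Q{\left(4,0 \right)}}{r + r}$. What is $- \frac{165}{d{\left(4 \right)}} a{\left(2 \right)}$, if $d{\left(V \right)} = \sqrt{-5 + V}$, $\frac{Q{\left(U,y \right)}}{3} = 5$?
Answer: $\frac{2805 i}{4} \approx 701.25 i$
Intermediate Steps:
$Q{\left(U,y \right)} = 15$ ($Q{\left(U,y \right)} = 3 \cdot 5 = 15$)
$a{\left(r \right)} = \frac{15 + r}{2 r}$ ($a{\left(r \right)} = \frac{r + 15}{r + r} = \frac{15 + r}{2 r}$)
$- \frac{165}{d{\left(4 \right)}} a{\left(2 \right)} = - \frac{165}{\sqrt{-5 + 4}} \frac{15 + 2}{2 \cdot 2} = - \frac{165}{\sqrt{-1}} \cdot \frac{1}{2} \cdot \frac{1}{2} \cdot 17 = - \frac{165}{i} \frac{17}{4} = - 165 \left(- i\right) \frac{17}{4} = 165 i \frac{17}{4} = \frac{2805 i}{4}$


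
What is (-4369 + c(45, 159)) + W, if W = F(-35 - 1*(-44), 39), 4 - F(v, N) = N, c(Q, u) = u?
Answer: -4245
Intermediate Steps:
F(v, N) = 4 - N
W = -35 (W = 4 - 1*39 = 4 - 39 = -35)
(-4369 + c(45, 159)) + W = (-4369 + 159) - 35 = -4210 - 35 = -4245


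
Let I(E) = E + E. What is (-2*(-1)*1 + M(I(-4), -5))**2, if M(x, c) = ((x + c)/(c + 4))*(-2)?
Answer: 576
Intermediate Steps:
I(E) = 2*E
M(x, c) = -2*(c + x)/(4 + c) (M(x, c) = ((c + x)/(4 + c))*(-2) = -2*(c + x)/(4 + c))
(-2*(-1)*1 + M(I(-4), -5))**2 = (-2*(-1)*1 + 2*(-1*(-5) - 2*(-4))/(4 - 5))**2 = (2*1 + 2*(5 - 1*(-8))/(-1))**2 = (2 + 2*(-1)*(5 + 8))**2 = (2 + 2*(-1)*13)**2 = (2 - 26)**2 = (-24)**2 = 576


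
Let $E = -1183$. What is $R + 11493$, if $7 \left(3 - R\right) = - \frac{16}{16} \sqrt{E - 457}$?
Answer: $11496 + \frac{2 i \sqrt{410}}{7} \approx 11496.0 + 5.7853 i$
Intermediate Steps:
$R = 3 + \frac{2 i \sqrt{410}}{7}$ ($R = 3 - \frac{- \frac{16}{16} \sqrt{-1183 - 457}}{7} = 3 - \frac{\left(-16\right) \frac{1}{16} \sqrt{-1640}}{7} = 3 - \frac{\left(-1\right) 2 i \sqrt{410}}{7} = 3 - \frac{\left(-2\right) i \sqrt{410}}{7} = 3 + \frac{2 i \sqrt{410}}{7} \approx 3.0 + 5.7853 i$)
$R + 11493 = \left(3 + \frac{2 i \sqrt{410}}{7}\right) + 11493 = 11496 + \frac{2 i \sqrt{410}}{7}$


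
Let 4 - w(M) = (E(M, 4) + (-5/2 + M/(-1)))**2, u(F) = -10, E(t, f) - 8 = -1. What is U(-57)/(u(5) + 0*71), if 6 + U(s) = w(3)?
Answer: 17/40 ≈ 0.42500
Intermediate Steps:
E(t, f) = 7 (E(t, f) = 8 - 1 = 7)
w(M) = 4 - (9/2 - M)**2 (w(M) = 4 - (7 + (-5/2 + M/(-1)))**2 = 4 - (7 + (-5*1/2 + M*(-1)))**2 = 4 - (7 + (-5/2 - M))**2 = 4 - (9/2 - M)**2)
U(s) = -17/4 (U(s) = -6 + (4 - (-9 + 2*3)**2/4) = -6 + (4 - (-9 + 6)**2/4) = -6 + (4 - 1/4*(-3)**2) = -6 + (4 - 1/4*9) = -6 + (4 - 9/4) = -6 + 7/4 = -17/4)
U(-57)/(u(5) + 0*71) = -17/(4*(-10 + 0*71)) = -17/(4*(-10 + 0)) = -17/4/(-10) = -17/4*(-1/10) = 17/40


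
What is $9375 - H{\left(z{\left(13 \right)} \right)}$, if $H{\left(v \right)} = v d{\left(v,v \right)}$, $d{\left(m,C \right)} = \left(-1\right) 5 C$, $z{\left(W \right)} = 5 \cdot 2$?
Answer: $9875$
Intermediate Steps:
$z{\left(W \right)} = 10$
$d{\left(m,C \right)} = - 5 C$
$H{\left(v \right)} = - 5 v^{2}$ ($H{\left(v \right)} = v \left(- 5 v\right) = - 5 v^{2}$)
$9375 - H{\left(z{\left(13 \right)} \right)} = 9375 - - 5 \cdot 10^{2} = 9375 - \left(-5\right) 100 = 9375 - -500 = 9375 + 500 = 9875$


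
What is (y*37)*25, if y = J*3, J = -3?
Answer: -8325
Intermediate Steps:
y = -9 (y = -3*3 = -9)
(y*37)*25 = -9*37*25 = -333*25 = -8325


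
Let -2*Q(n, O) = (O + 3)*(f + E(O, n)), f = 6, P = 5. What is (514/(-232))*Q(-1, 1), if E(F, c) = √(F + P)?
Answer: 771/29 + 257*√6/58 ≈ 37.440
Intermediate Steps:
E(F, c) = √(5 + F) (E(F, c) = √(F + 5) = √(5 + F))
Q(n, O) = -(3 + O)*(6 + √(5 + O))/2 (Q(n, O) = -(O + 3)*(6 + √(5 + O))/2 = -(3 + O)*(6 + √(5 + O))/2)
(514/(-232))*Q(-1, 1) = (514/(-232))*(-9 - 3*1 - 3*√(5 + 1)/2 - ½*1*√(5 + 1)) = (514*(-1/232))*(-9 - 3 - 3*√6/2 - ½*1*√6) = -257*(-9 - 3 - 3*√6/2 - √6/2)/116 = -257*(-12 - 2*√6)/116 = 771/29 + 257*√6/58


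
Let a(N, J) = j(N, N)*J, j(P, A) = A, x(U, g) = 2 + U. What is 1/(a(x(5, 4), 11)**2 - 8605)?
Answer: -1/2676 ≈ -0.00037369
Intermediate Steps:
a(N, J) = J*N (a(N, J) = N*J = J*N)
1/(a(x(5, 4), 11)**2 - 8605) = 1/((11*(2 + 5))**2 - 8605) = 1/((11*7)**2 - 8605) = 1/(77**2 - 8605) = 1/(5929 - 8605) = 1/(-2676) = -1/2676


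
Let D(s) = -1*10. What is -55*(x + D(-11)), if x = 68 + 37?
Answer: -5225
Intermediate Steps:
x = 105
D(s) = -10
-55*(x + D(-11)) = -55*(105 - 10) = -55*95 = -5225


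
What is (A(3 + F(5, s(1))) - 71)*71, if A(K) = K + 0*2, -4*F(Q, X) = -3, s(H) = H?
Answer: -19099/4 ≈ -4774.8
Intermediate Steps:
F(Q, X) = ¾ (F(Q, X) = -¼*(-3) = ¾)
A(K) = K (A(K) = K + 0 = K)
(A(3 + F(5, s(1))) - 71)*71 = ((3 + ¾) - 71)*71 = (15/4 - 71)*71 = -269/4*71 = -19099/4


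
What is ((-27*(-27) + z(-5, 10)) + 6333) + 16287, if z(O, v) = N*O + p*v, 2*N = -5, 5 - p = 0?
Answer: 46823/2 ≈ 23412.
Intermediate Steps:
p = 5 (p = 5 - 1*0 = 5 + 0 = 5)
N = -5/2 (N = (½)*(-5) = -5/2 ≈ -2.5000)
z(O, v) = 5*v - 5*O/2 (z(O, v) = -5*O/2 + 5*v = 5*v - 5*O/2)
((-27*(-27) + z(-5, 10)) + 6333) + 16287 = ((-27*(-27) + (5*10 - 5/2*(-5))) + 6333) + 16287 = ((729 + (50 + 25/2)) + 6333) + 16287 = ((729 + 125/2) + 6333) + 16287 = (1583/2 + 6333) + 16287 = 14249/2 + 16287 = 46823/2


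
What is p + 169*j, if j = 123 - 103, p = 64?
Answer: 3444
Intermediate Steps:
j = 20
p + 169*j = 64 + 169*20 = 64 + 3380 = 3444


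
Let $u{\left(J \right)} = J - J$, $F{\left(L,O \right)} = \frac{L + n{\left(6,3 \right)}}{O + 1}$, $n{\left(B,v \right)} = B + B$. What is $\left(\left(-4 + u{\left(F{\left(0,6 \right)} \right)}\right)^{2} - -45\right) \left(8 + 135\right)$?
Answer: $8723$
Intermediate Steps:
$n{\left(B,v \right)} = 2 B$
$F{\left(L,O \right)} = \frac{12 + L}{1 + O}$ ($F{\left(L,O \right)} = \frac{L + 2 \cdot 6}{O + 1} = \frac{L + 12}{1 + O} = \frac{12 + L}{1 + O}$)
$u{\left(J \right)} = 0$
$\left(\left(-4 + u{\left(F{\left(0,6 \right)} \right)}\right)^{2} - -45\right) \left(8 + 135\right) = \left(\left(-4 + 0\right)^{2} - -45\right) \left(8 + 135\right) = \left(\left(-4\right)^{2} + 45\right) 143 = \left(16 + 45\right) 143 = 61 \cdot 143 = 8723$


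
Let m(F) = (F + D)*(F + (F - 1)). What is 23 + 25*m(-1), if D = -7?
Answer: 623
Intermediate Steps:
m(F) = (-1 + 2*F)*(-7 + F) (m(F) = (F - 7)*(F + (F - 1)) = (-7 + F)*(F + (-1 + F)) = (-7 + F)*(-1 + 2*F) = (-1 + 2*F)*(-7 + F))
23 + 25*m(-1) = 23 + 25*(7 - 15*(-1) + 2*(-1)²) = 23 + 25*(7 + 15 + 2*1) = 23 + 25*(7 + 15 + 2) = 23 + 25*24 = 23 + 600 = 623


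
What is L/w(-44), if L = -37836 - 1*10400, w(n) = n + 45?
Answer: -48236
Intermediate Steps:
w(n) = 45 + n
L = -48236 (L = -37836 - 10400 = -48236)
L/w(-44) = -48236/(45 - 44) = -48236/1 = -48236*1 = -48236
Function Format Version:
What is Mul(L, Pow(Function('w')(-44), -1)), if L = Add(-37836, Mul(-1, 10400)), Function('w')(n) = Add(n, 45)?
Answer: -48236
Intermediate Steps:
Function('w')(n) = Add(45, n)
L = -48236 (L = Add(-37836, -10400) = -48236)
Mul(L, Pow(Function('w')(-44), -1)) = Mul(-48236, Pow(Add(45, -44), -1)) = Mul(-48236, Pow(1, -1)) = Mul(-48236, 1) = -48236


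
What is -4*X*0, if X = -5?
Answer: 0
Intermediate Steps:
-4*X*0 = -4*(-5)*0 = 20*0 = 0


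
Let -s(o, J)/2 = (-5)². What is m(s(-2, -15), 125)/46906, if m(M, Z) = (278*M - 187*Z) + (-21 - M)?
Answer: -18623/23453 ≈ -0.79406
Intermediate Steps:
s(o, J) = -50 (s(o, J) = -2*(-5)² = -2*25 = -50)
m(M, Z) = -21 - 187*Z + 277*M (m(M, Z) = (-187*Z + 278*M) + (-21 - M) = -21 - 187*Z + 277*M)
m(s(-2, -15), 125)/46906 = (-21 - 187*125 + 277*(-50))/46906 = (-21 - 23375 - 13850)*(1/46906) = -37246*1/46906 = -18623/23453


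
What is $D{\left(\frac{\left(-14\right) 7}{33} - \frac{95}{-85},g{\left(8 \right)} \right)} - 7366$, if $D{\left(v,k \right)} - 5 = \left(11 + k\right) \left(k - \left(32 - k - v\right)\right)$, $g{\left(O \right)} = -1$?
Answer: $- \frac{4330651}{561} \approx -7719.5$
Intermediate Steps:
$D{\left(v,k \right)} = 5 + \left(11 + k\right) \left(-32 + v + 2 k\right)$ ($D{\left(v,k \right)} = 5 + \left(11 + k\right) \left(k - \left(32 - k - v\right)\right) = 5 + \left(11 + k\right) \left(k + \left(-32 + k + v\right)\right) = 5 + \left(11 + k\right) \left(-32 + v + 2 k\right)$)
$D{\left(\frac{\left(-14\right) 7}{33} - \frac{95}{-85},g{\left(8 \right)} \right)} - 7366 = \left(-347 - -10 + 2 \left(-1\right)^{2} + 11 \left(\frac{\left(-14\right) 7}{33} - \frac{95}{-85}\right) - \left(\frac{\left(-14\right) 7}{33} - \frac{95}{-85}\right)\right) - 7366 = \left(-347 + 10 + 2 \cdot 1 + 11 \left(\left(-98\right) \frac{1}{33} - - \frac{19}{17}\right) - \left(\left(-98\right) \frac{1}{33} - - \frac{19}{17}\right)\right) - 7366 = \left(-347 + 10 + 2 + 11 \left(- \frac{98}{33} + \frac{19}{17}\right) - \left(- \frac{98}{33} + \frac{19}{17}\right)\right) - 7366 = \left(-347 + 10 + 2 + 11 \left(- \frac{1039}{561}\right) - - \frac{1039}{561}\right) - 7366 = \left(-347 + 10 + 2 - \frac{1039}{51} + \frac{1039}{561}\right) - 7366 = - \frac{198325}{561} - 7366 = - \frac{4330651}{561}$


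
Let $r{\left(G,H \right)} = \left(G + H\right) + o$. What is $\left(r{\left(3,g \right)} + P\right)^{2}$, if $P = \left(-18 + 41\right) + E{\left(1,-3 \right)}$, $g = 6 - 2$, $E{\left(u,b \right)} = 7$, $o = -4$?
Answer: $1089$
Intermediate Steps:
$g = 4$ ($g = 6 - 2 = 4$)
$r{\left(G,H \right)} = -4 + G + H$ ($r{\left(G,H \right)} = \left(G + H\right) - 4 = -4 + G + H$)
$P = 30$ ($P = \left(-18 + 41\right) + 7 = 23 + 7 = 30$)
$\left(r{\left(3,g \right)} + P\right)^{2} = \left(\left(-4 + 3 + 4\right) + 30\right)^{2} = \left(3 + 30\right)^{2} = 33^{2} = 1089$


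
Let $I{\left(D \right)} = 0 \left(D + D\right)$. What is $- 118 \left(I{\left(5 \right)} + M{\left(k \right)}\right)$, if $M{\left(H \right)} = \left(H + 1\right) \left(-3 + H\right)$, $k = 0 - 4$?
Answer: $-2478$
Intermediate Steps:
$I{\left(D \right)} = 0$ ($I{\left(D \right)} = 0 \cdot 2 D = 0$)
$k = -4$ ($k = 0 - 4 = -4$)
$M{\left(H \right)} = \left(1 + H\right) \left(-3 + H\right)$
$- 118 \left(I{\left(5 \right)} + M{\left(k \right)}\right) = - 118 \left(0 - \left(-5 - 16\right)\right) = - 118 \left(0 + \left(-3 + 16 + 8\right)\right) = - 118 \left(0 + 21\right) = \left(-118\right) 21 = -2478$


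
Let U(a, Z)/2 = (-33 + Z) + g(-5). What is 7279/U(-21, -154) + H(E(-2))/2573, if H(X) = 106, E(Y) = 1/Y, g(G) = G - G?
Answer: -18689223/962302 ≈ -19.421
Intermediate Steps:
g(G) = 0
U(a, Z) = -66 + 2*Z (U(a, Z) = 2*((-33 + Z) + 0) = 2*(-33 + Z) = -66 + 2*Z)
7279/U(-21, -154) + H(E(-2))/2573 = 7279/(-66 + 2*(-154)) + 106/2573 = 7279/(-66 - 308) + 106*(1/2573) = 7279/(-374) + 106/2573 = 7279*(-1/374) + 106/2573 = -7279/374 + 106/2573 = -18689223/962302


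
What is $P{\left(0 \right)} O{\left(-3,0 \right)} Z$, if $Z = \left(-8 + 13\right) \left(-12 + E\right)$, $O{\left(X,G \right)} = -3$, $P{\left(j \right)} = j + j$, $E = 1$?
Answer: $0$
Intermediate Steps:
$P{\left(j \right)} = 2 j$
$Z = -55$ ($Z = \left(-8 + 13\right) \left(-12 + 1\right) = 5 \left(-11\right) = -55$)
$P{\left(0 \right)} O{\left(-3,0 \right)} Z = 2 \cdot 0 \left(-3\right) \left(-55\right) = 0 \left(-3\right) \left(-55\right) = 0 \left(-55\right) = 0$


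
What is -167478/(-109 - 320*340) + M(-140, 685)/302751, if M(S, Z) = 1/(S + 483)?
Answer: 1932390819707/1256611318893 ≈ 1.5378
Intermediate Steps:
M(S, Z) = 1/(483 + S)
-167478/(-109 - 320*340) + M(-140, 685)/302751 = -167478/(-109 - 320*340) + 1/((483 - 140)*302751) = -167478/(-109 - 108800) + (1/302751)/343 = -167478/(-108909) + (1/343)*(1/302751) = -167478*(-1/108909) + 1/103843593 = 55826/36303 + 1/103843593 = 1932390819707/1256611318893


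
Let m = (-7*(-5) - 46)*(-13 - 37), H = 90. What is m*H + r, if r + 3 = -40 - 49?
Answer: 49408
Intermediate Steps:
r = -92 (r = -3 + (-40 - 49) = -3 - 89 = -92)
m = 550 (m = (35 - 46)*(-50) = -11*(-50) = 550)
m*H + r = 550*90 - 92 = 49500 - 92 = 49408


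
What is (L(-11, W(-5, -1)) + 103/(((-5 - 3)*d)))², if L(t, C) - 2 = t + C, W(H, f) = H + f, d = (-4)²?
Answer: 4092529/16384 ≈ 249.79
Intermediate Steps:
d = 16
L(t, C) = 2 + C + t (L(t, C) = 2 + (t + C) = 2 + (C + t) = 2 + C + t)
(L(-11, W(-5, -1)) + 103/(((-5 - 3)*d)))² = ((2 + (-5 - 1) - 11) + 103/(((-5 - 3)*16)))² = ((2 - 6 - 11) + 103/((-8*16)))² = (-15 + 103/(-128))² = (-15 + 103*(-1/128))² = (-15 - 103/128)² = (-2023/128)² = 4092529/16384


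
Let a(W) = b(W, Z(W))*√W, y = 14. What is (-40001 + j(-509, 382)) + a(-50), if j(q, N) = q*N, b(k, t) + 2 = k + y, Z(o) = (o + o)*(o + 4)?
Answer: -234439 - 190*I*√2 ≈ -2.3444e+5 - 268.7*I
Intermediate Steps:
Z(o) = 2*o*(4 + o) (Z(o) = (2*o)*(4 + o) = 2*o*(4 + o))
b(k, t) = 12 + k (b(k, t) = -2 + (k + 14) = -2 + (14 + k) = 12 + k)
a(W) = √W*(12 + W) (a(W) = (12 + W)*√W = √W*(12 + W))
j(q, N) = N*q
(-40001 + j(-509, 382)) + a(-50) = (-40001 + 382*(-509)) + √(-50)*(12 - 50) = (-40001 - 194438) + (5*I*√2)*(-38) = -234439 - 190*I*√2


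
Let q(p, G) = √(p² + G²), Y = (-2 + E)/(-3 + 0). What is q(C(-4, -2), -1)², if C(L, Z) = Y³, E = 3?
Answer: 730/729 ≈ 1.0014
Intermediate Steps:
Y = -⅓ (Y = (-2 + 3)/(-3 + 0) = 1/(-3) = 1*(-⅓) = -⅓ ≈ -0.33333)
C(L, Z) = -1/27 (C(L, Z) = (-⅓)³ = -1/27)
q(p, G) = √(G² + p²)
q(C(-4, -2), -1)² = (√((-1)² + (-1/27)²))² = (√(1 + 1/729))² = (√(730/729))² = (√730/27)² = 730/729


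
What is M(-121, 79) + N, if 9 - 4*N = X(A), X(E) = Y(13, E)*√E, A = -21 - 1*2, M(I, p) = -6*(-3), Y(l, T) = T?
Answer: 81/4 + 23*I*√23/4 ≈ 20.25 + 27.576*I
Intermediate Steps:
M(I, p) = 18
A = -23 (A = -21 - 2 = -23)
X(E) = E^(3/2) (X(E) = E*√E = E^(3/2))
N = 9/4 + 23*I*√23/4 (N = 9/4 - (-23)*I*√23/4 = 9/4 + 23*I*√23/4 ≈ 2.25 + 27.576*I)
M(-121, 79) + N = 18 + (9/4 + 23*I*√23/4) = 81/4 + 23*I*√23/4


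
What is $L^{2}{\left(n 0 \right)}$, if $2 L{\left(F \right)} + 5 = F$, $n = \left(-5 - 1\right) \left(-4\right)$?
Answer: $\frac{25}{4} \approx 6.25$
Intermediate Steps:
$n = 24$ ($n = \left(-6\right) \left(-4\right) = 24$)
$L{\left(F \right)} = - \frac{5}{2} + \frac{F}{2}$
$L^{2}{\left(n 0 \right)} = \left(- \frac{5}{2} + \frac{24 \cdot 0}{2}\right)^{2} = \left(- \frac{5}{2} + \frac{1}{2} \cdot 0\right)^{2} = \left(- \frac{5}{2} + 0\right)^{2} = \left(- \frac{5}{2}\right)^{2} = \frac{25}{4}$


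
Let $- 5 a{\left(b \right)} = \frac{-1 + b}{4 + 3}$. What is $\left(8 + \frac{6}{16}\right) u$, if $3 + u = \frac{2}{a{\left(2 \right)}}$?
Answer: $- \frac{4891}{8} \approx -611.38$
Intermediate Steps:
$a{\left(b \right)} = \frac{1}{35} - \frac{b}{35}$ ($a{\left(b \right)} = - \frac{\left(-1 + b\right) \frac{1}{4 + 3}}{5} = - \frac{\left(-1 + b\right) \frac{1}{7}}{5} = - \frac{- \frac{1}{7} + \frac{b}{7}}{5} = \frac{1}{35} - \frac{b}{35}$)
$u = -73$ ($u = -3 + \frac{2}{\frac{1}{35} - \frac{2}{35}} = -3 + \frac{2}{- \frac{1}{35}} = -3 + 2 \left(-35\right) = -3 - 70 = -73$)
$\left(8 + \frac{6}{16}\right) u = \left(8 + \frac{6}{16}\right) \left(-73\right) = \left(8 + 6 \cdot \frac{1}{16}\right) \left(-73\right) = \left(8 + \frac{3}{8}\right) \left(-73\right) = \frac{67}{8} \left(-73\right) = - \frac{4891}{8}$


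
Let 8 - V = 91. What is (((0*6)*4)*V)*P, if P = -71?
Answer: 0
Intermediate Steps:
V = -83 (V = 8 - 1*91 = 8 - 91 = -83)
(((0*6)*4)*V)*P = (((0*6)*4)*(-83))*(-71) = ((0*4)*(-83))*(-71) = (0*(-83))*(-71) = 0*(-71) = 0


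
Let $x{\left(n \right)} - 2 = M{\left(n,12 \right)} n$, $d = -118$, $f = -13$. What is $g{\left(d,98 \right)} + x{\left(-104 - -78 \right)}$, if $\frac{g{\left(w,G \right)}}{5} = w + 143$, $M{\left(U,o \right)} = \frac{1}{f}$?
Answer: $129$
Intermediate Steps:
$M{\left(U,o \right)} = - \frac{1}{13}$ ($M{\left(U,o \right)} = \frac{1}{-13} = - \frac{1}{13}$)
$g{\left(w,G \right)} = 715 + 5 w$ ($g{\left(w,G \right)} = 5 \left(w + 143\right) = 5 \left(143 + w\right) = 715 + 5 w$)
$x{\left(n \right)} = 2 - \frac{n}{13}$
$g{\left(d,98 \right)} + x{\left(-104 - -78 \right)} = \left(715 + 5 \left(-118\right)\right) + \left(2 - \frac{-104 - -78}{13}\right) = \left(715 - 590\right) + \left(2 - \frac{-104 + 78}{13}\right) = 125 + \left(2 - -2\right) = 125 + \left(2 + 2\right) = 125 + 4 = 129$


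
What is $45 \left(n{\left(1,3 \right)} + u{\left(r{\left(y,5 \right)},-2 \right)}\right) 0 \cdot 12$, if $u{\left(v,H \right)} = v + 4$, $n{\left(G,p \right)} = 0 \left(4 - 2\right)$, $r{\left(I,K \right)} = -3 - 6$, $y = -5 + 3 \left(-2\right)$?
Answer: $0$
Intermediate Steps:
$y = -11$ ($y = -5 - 6 = -11$)
$r{\left(I,K \right)} = -9$ ($r{\left(I,K \right)} = -3 - 6 = -9$)
$n{\left(G,p \right)} = 0$ ($n{\left(G,p \right)} = 0 \cdot 2 = 0$)
$u{\left(v,H \right)} = 4 + v$
$45 \left(n{\left(1,3 \right)} + u{\left(r{\left(y,5 \right)},-2 \right)}\right) 0 \cdot 12 = 45 \left(0 + \left(4 - 9\right)\right) 0 \cdot 12 = 45 \left(0 - 5\right) 0 \cdot 12 = 45 \left(\left(-5\right) 0\right) 12 = 45 \cdot 0 \cdot 12 = 0 \cdot 12 = 0$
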